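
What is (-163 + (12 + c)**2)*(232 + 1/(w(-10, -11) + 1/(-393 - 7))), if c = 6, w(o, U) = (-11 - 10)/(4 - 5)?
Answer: 313783848/8399 ≈ 37360.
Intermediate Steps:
w(o, U) = 21 (w(o, U) = -21/(-1) = -21*(-1) = 21)
(-163 + (12 + c)**2)*(232 + 1/(w(-10, -11) + 1/(-393 - 7))) = (-163 + (12 + 6)**2)*(232 + 1/(21 + 1/(-393 - 7))) = (-163 + 18**2)*(232 + 1/(21 + 1/(-400))) = (-163 + 324)*(232 + 1/(21 - 1/400)) = 161*(232 + 1/(8399/400)) = 161*(232 + 400/8399) = 161*(1948968/8399) = 313783848/8399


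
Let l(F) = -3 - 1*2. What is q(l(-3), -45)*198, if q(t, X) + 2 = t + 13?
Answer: 1188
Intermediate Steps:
l(F) = -5 (l(F) = -3 - 2 = -5)
q(t, X) = 11 + t (q(t, X) = -2 + (t + 13) = -2 + (13 + t) = 11 + t)
q(l(-3), -45)*198 = (11 - 5)*198 = 6*198 = 1188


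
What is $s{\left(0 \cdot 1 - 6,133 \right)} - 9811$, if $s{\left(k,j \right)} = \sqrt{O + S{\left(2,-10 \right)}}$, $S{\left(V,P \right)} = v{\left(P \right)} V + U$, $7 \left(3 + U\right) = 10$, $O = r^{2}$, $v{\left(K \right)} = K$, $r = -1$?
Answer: $-9811 + \frac{12 i \sqrt{7}}{7} \approx -9811.0 + 4.5356 i$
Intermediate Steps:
$O = 1$ ($O = \left(-1\right)^{2} = 1$)
$U = - \frac{11}{7}$ ($U = -3 + \frac{1}{7} \cdot 10 = -3 + \frac{10}{7} = - \frac{11}{7} \approx -1.5714$)
$S{\left(V,P \right)} = - \frac{11}{7} + P V$ ($S{\left(V,P \right)} = P V - \frac{11}{7} = - \frac{11}{7} + P V$)
$s{\left(k,j \right)} = \frac{12 i \sqrt{7}}{7}$ ($s{\left(k,j \right)} = \sqrt{1 - \frac{151}{7}} = \sqrt{- \frac{144}{7}} = \frac{12 i \sqrt{7}}{7}$)
$s{\left(0 \cdot 1 - 6,133 \right)} - 9811 = \frac{12 i \sqrt{7}}{7} - 9811 = -9811 + \frac{12 i \sqrt{7}}{7}$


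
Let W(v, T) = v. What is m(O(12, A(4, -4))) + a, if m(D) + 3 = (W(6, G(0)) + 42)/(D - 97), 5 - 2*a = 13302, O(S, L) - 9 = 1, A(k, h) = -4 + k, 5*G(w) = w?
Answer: -385819/58 ≈ -6652.1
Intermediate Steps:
G(w) = w/5
O(S, L) = 10 (O(S, L) = 9 + 1 = 10)
a = -13297/2 (a = 5/2 - ½*13302 = 5/2 - 6651 = -13297/2 ≈ -6648.5)
m(D) = -3 + 48/(-97 + D) (m(D) = -3 + (6 + 42)/(D - 97) = -3 + 48/(-97 + D))
m(O(12, A(4, -4))) + a = 3*(113 - 1*10)/(-97 + 10) - 13297/2 = 3*(113 - 10)/(-87) - 13297/2 = 3*(-1/87)*103 - 13297/2 = -103/29 - 13297/2 = -385819/58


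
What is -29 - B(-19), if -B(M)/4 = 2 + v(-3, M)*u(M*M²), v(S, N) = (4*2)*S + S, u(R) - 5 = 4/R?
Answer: -3847467/6859 ≈ -560.94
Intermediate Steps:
u(R) = 5 + 4/R
v(S, N) = 9*S (v(S, N) = 8*S + S = 9*S)
B(M) = 532 + 432/M³ (B(M) = -4*(2 + (9*(-3))*(5 + 4/((M*M²)))) = -4*(2 - 27*(5 + 4/(M³))) = -4*(2 - 27*(5 + 4/M³)) = -4*(2 + (-135 - 108/M³)) = -4*(-133 - 108/M³) = 532 + 432/M³)
-29 - B(-19) = -29 - (532 + 432/(-19)³) = -29 - (532 + 432*(-1/6859)) = -29 - (532 - 432/6859) = -29 - 1*3648556/6859 = -29 - 3648556/6859 = -3847467/6859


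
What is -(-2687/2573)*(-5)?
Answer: -13435/2573 ≈ -5.2215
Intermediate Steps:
-(-2687/2573)*(-5) = -(-2687*1/2573)*(-5) = -(-2687)*(-5)/2573 = -1*13435/2573 = -13435/2573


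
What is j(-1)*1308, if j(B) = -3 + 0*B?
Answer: -3924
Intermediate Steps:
j(B) = -3 (j(B) = -3 + 0 = -3)
j(-1)*1308 = -3*1308 = -3924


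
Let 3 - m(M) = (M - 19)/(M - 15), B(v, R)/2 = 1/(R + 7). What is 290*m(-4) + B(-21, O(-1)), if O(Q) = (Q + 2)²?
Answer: 39459/76 ≈ 519.20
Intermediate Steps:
O(Q) = (2 + Q)²
B(v, R) = 2/(7 + R) (B(v, R) = 2/(R + 7) = 2/(7 + R))
m(M) = 3 - (-19 + M)/(-15 + M) (m(M) = 3 - (M - 19)/(M - 15) = 3 - (-19 + M)/(-15 + M))
290*m(-4) + B(-21, O(-1)) = 290*(2*(-13 - 4)/(-15 - 4)) + 2/(7 + (2 - 1)²) = 290*(2*(-17)/(-19)) + 2/(7 + 1²) = 290*(2*(-1/19)*(-17)) + 2/(7 + 1) = 290*(34/19) + 2/8 = 9860/19 + 2*(⅛) = 9860/19 + ¼ = 39459/76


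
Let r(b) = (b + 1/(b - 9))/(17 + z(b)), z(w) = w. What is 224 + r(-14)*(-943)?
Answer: 13915/3 ≈ 4638.3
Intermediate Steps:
r(b) = (b + 1/(-9 + b))/(17 + b) (r(b) = (b + 1/(b - 9))/(17 + b) = (b + 1/(-9 + b))/(17 + b))
224 + r(-14)*(-943) = 224 + ((1 + (-14)**2 - 9*(-14))/(-153 + (-14)**2 + 8*(-14)))*(-943) = 224 + ((1 + 196 + 126)/(-153 + 196 - 112))*(-943) = 224 + (323/(-69))*(-943) = 224 - 1/69*323*(-943) = 224 - 323/69*(-943) = 224 + 13243/3 = 13915/3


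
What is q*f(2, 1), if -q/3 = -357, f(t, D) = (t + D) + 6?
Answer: 9639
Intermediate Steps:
f(t, D) = 6 + D + t (f(t, D) = (D + t) + 6 = 6 + D + t)
q = 1071 (q = -3*(-357) = 1071)
q*f(2, 1) = 1071*(6 + 1 + 2) = 1071*9 = 9639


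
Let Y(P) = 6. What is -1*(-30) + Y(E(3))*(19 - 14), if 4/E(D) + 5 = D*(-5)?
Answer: 60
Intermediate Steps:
E(D) = 4/(-5 - 5*D) (E(D) = 4/(-5 + D*(-5)) = 4/(-5 - 5*D))
-1*(-30) + Y(E(3))*(19 - 14) = -1*(-30) + 6*(19 - 14) = 30 + 6*5 = 30 + 30 = 60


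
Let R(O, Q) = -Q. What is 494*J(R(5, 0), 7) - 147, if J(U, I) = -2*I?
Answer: -7063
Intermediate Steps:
494*J(R(5, 0), 7) - 147 = 494*(-2*7) - 147 = 494*(-14) - 147 = -6916 - 147 = -7063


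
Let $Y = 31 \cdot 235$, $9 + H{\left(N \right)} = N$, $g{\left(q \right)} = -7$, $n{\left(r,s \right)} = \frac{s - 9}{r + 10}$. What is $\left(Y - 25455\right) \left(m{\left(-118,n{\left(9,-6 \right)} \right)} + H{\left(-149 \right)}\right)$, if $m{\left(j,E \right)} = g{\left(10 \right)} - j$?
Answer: $853990$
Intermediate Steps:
$n{\left(r,s \right)} = \frac{-9 + s}{10 + r}$
$H{\left(N \right)} = -9 + N$
$m{\left(j,E \right)} = -7 - j$
$Y = 7285$
$\left(Y - 25455\right) \left(m{\left(-118,n{\left(9,-6 \right)} \right)} + H{\left(-149 \right)}\right) = \left(7285 - 25455\right) \left(\left(-7 - -118\right) - 158\right) = - 18170 \left(\left(-7 + 118\right) - 158\right) = - 18170 \left(111 - 158\right) = \left(-18170\right) \left(-47\right) = 853990$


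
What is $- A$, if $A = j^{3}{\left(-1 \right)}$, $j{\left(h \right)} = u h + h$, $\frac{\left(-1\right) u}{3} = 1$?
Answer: $-8$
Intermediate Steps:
$u = -3$ ($u = \left(-3\right) 1 = -3$)
$j{\left(h \right)} = - 2 h$ ($j{\left(h \right)} = - 3 h + h = - 2 h$)
$A = 8$ ($A = \left(\left(-2\right) \left(-1\right)\right)^{3} = 2^{3} = 8$)
$- A = \left(-1\right) 8 = -8$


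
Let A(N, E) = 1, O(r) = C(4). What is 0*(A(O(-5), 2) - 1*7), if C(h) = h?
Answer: 0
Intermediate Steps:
O(r) = 4
0*(A(O(-5), 2) - 1*7) = 0*(1 - 1*7) = 0*(1 - 7) = 0*(-6) = 0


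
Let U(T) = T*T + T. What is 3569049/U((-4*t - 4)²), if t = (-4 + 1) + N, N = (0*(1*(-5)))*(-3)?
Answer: 3569049/4160 ≈ 857.94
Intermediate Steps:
N = 0 (N = (0*(-5))*(-3) = 0*(-3) = 0)
t = -3 (t = (-4 + 1) + 0 = -3 + 0 = -3)
U(T) = T + T² (U(T) = T² + T = T + T²)
3569049/U((-4*t - 4)²) = 3569049/(((-4*(-3) - 4)²*(1 + (-4*(-3) - 4)²))) = 3569049/(((12 - 4)²*(1 + (12 - 4)²))) = 3569049/((8²*(1 + 8²))) = 3569049/((64*(1 + 64))) = 3569049/((64*65)) = 3569049/4160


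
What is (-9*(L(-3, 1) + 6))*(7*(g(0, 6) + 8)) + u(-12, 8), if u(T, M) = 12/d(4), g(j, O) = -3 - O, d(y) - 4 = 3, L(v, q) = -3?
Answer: 1335/7 ≈ 190.71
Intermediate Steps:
d(y) = 7 (d(y) = 4 + 3 = 7)
u(T, M) = 12/7
(-9*(L(-3, 1) + 6))*(7*(g(0, 6) + 8)) + u(-12, 8) = (-9*(-3 + 6))*(7*((-3 - 1*6) + 8)) + 12/7 = (-9*3)*(7*((-3 - 6) + 8)) + 12/7 = -189*(-9 + 8) + 12/7 = -189*(-1) + 12/7 = -27*(-7) + 12/7 = 189 + 12/7 = 1335/7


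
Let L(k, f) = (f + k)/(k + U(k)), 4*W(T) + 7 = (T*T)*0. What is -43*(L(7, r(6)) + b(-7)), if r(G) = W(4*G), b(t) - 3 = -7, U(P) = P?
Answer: 1247/8 ≈ 155.88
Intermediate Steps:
b(t) = -4 (b(t) = 3 - 7 = -4)
W(T) = -7/4 (W(T) = -7/4 + ((T*T)*0)/4 = -7/4 + (T**2*0)/4 = -7/4 + (1/4)*0 = -7/4 + 0 = -7/4)
r(G) = -7/4
L(k, f) = (f + k)/(2*k) (L(k, f) = (f + k)/(k + k) = (f + k)/((2*k)) = (f + k)*(1/(2*k)) = (f + k)/(2*k))
-43*(L(7, r(6)) + b(-7)) = -43*((1/2)*(-7/4 + 7)/7 - 4) = -43*((1/2)*(1/7)*(21/4) - 4) = -43*(3/8 - 4) = -43*(-29/8) = 1247/8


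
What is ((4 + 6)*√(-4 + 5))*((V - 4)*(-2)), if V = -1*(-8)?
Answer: -80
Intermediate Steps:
V = 8
((4 + 6)*√(-4 + 5))*((V - 4)*(-2)) = ((4 + 6)*√(-4 + 5))*((8 - 4)*(-2)) = (10*√1)*(4*(-2)) = (10*1)*(-8) = 10*(-8) = -80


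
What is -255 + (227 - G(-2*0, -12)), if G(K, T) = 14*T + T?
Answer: 152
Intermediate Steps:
G(K, T) = 15*T
-255 + (227 - G(-2*0, -12)) = -255 + (227 - 15*(-12)) = -255 + (227 - 1*(-180)) = -255 + (227 + 180) = -255 + 407 = 152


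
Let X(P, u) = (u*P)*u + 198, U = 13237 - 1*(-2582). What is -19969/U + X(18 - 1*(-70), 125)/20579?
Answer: 21343315111/325539201 ≈ 65.563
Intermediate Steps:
U = 15819 (U = 13237 + 2582 = 15819)
X(P, u) = 198 + P*u**2 (X(P, u) = (P*u)*u + 198 = P*u**2 + 198 = 198 + P*u**2)
-19969/U + X(18 - 1*(-70), 125)/20579 = -19969/15819 + (198 + (18 - 1*(-70))*125**2)/20579 = -19969*1/15819 + (198 + (18 + 70)*15625)*(1/20579) = -19969/15819 + (198 + 88*15625)*(1/20579) = -19969/15819 + (198 + 1375000)*(1/20579) = -19969/15819 + 1375198*(1/20579) = -19969/15819 + 1375198/20579 = 21343315111/325539201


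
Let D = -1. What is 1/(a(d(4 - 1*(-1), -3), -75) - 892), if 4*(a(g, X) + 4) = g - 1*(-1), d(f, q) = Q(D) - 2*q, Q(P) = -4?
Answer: -4/3581 ≈ -0.0011170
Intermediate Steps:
d(f, q) = -4 - 2*q
a(g, X) = -15/4 + g/4 (a(g, X) = -4 + (g - 1*(-1))/4 = -4 + (g + 1)/4 = -4 + (1 + g)/4 = -4 + (1/4 + g/4) = -15/4 + g/4)
1/(a(d(4 - 1*(-1), -3), -75) - 892) = 1/((-15/4 + (-4 - 2*(-3))/4) - 892) = 1/((-15/4 + (-4 + 6)/4) - 892) = 1/((-15/4 + (1/4)*2) - 892) = 1/((-15/4 + 1/2) - 892) = 1/(-13/4 - 892) = 1/(-3581/4) = -4/3581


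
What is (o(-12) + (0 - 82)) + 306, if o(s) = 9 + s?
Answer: 221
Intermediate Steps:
(o(-12) + (0 - 82)) + 306 = ((9 - 12) + (0 - 82)) + 306 = (-3 - 82) + 306 = -85 + 306 = 221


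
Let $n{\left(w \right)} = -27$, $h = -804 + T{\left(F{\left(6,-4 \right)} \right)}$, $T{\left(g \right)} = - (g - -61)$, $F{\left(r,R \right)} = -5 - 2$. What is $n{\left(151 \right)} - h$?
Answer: $831$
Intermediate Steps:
$F{\left(r,R \right)} = -7$
$T{\left(g \right)} = -61 - g$ ($T{\left(g \right)} = - (g + 61) = - (61 + g) = -61 - g$)
$h = -858$ ($h = -804 - 54 = -858$)
$n{\left(151 \right)} - h = -27 - -858 = -27 + 858 = 831$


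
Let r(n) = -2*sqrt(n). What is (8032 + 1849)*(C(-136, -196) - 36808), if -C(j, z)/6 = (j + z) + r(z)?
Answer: -344016896 + 1660008*I ≈ -3.4402e+8 + 1.66e+6*I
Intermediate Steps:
C(j, z) = -6*j - 6*z + 12*sqrt(z) (C(j, z) = -6*((j + z) - 2*sqrt(z)) = -6*(j + z - 2*sqrt(z)) = -6*j - 6*z + 12*sqrt(z))
(8032 + 1849)*(C(-136, -196) - 36808) = (8032 + 1849)*((-6*(-136) - 6*(-196) + 12*sqrt(-196)) - 36808) = 9881*((816 + 1176 + 12*(14*I)) - 36808) = 9881*((816 + 1176 + 168*I) - 36808) = 9881*((1992 + 168*I) - 36808) = 9881*(-34816 + 168*I) = -344016896 + 1660008*I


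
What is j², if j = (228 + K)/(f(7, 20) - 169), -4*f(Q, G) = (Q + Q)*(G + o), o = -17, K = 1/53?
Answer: 584188900/362026729 ≈ 1.6137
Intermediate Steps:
K = 1/53 ≈ 0.018868
f(Q, G) = -Q*(-17 + G)/2 (f(Q, G) = -(Q + Q)*(G - 17)/4 = -2*Q*(-17 + G)/4 = -Q*(-17 + G)/2)
j = -24170/19027 (j = (228 + 1/53)/((½)*7*(17 - 1*20) - 169) = 12085/(53*((½)*7*(17 - 20) - 169)) = 12085/(53*((½)*7*(-3) - 169)) = 12085/(53*(-21/2 - 169)) = 12085/(53*(-359/2)) = (12085/53)*(-2/359) = -24170/19027 ≈ -1.2703)
j² = (-24170/19027)² = 584188900/362026729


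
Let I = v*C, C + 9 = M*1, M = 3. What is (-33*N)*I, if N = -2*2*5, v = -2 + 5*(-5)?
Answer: 106920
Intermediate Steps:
v = -27 (v = -2 - 25 = -27)
C = -6 (C = -9 + 3*1 = -9 + 3 = -6)
N = -20 (N = -4*5 = -20)
I = 162 (I = -27*(-6) = 162)
(-33*N)*I = -33*(-20)*162 = 660*162 = 106920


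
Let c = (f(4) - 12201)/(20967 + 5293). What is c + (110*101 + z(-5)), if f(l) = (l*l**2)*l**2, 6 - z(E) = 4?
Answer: 291789943/26260 ≈ 11112.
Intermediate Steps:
z(E) = 2 (z(E) = 6 - 1*4 = 6 - 4 = 2)
f(l) = l**5 (f(l) = l**3*l**2 = l**5)
c = -11177/26260 (c = (4**5 - 12201)/(20967 + 5293) = (1024 - 12201)/26260 = -11177*1/26260 = -11177/26260 ≈ -0.42563)
c + (110*101 + z(-5)) = -11177/26260 + (110*101 + 2) = -11177/26260 + (11110 + 2) = -11177/26260 + 11112 = 291789943/26260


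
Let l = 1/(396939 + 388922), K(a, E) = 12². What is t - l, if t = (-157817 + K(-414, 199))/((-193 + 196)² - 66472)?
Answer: 123908994990/52230679643 ≈ 2.3723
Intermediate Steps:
K(a, E) = 144
l = 1/785861 ≈ 1.2725e-6
t = 157673/66463 (t = (-157817 + 144)/((-193 + 196)² - 66472) = -157673/(3² - 66472) = -157673/(9 - 66472) = -157673/(-66463) = -157673*(-1/66463) = 157673/66463 ≈ 2.3723)
t - l = 157673/66463 - 1*1/785861 = 157673/66463 - 1/785861 = 123908994990/52230679643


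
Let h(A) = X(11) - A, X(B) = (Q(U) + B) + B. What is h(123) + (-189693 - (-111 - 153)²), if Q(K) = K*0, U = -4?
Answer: -259490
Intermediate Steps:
Q(K) = 0
X(B) = 2*B (X(B) = (0 + B) + B = B + B = 2*B)
h(A) = 22 - A (h(A) = 2*11 - A = 22 - A)
h(123) + (-189693 - (-111 - 153)²) = (22 - 1*123) + (-189693 - (-111 - 153)²) = (22 - 123) + (-189693 - 1*(-264)²) = -101 + (-189693 - 1*69696) = -101 + (-189693 - 69696) = -101 - 259389 = -259490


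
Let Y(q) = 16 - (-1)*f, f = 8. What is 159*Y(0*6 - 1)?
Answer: 3816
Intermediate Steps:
Y(q) = 24 (Y(q) = 16 - (-1)*8 = 16 - 1*(-8) = 16 + 8 = 24)
159*Y(0*6 - 1) = 159*24 = 3816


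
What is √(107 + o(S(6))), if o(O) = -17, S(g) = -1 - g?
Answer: 3*√10 ≈ 9.4868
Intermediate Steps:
√(107 + o(S(6))) = √(107 - 17) = √90 = 3*√10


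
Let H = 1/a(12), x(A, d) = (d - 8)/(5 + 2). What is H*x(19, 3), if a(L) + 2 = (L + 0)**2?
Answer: -5/994 ≈ -0.0050302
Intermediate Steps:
a(L) = -2 + L**2 (a(L) = -2 + (L + 0)**2 = -2 + L**2)
x(A, d) = -8/7 + d/7 (x(A, d) = (-8 + d)/7 = (-8 + d)*(1/7) = -8/7 + d/7)
H = 1/142 (H = 1/(-2 + 12**2) = 1/(-2 + 144) = 1/142 ≈ 0.0070423)
H*x(19, 3) = (-8/7 + (1/7)*3)/142 = (-8/7 + 3/7)/142 = (1/142)*(-5/7) = -5/994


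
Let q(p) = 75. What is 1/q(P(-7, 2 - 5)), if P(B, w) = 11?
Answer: 1/75 ≈ 0.013333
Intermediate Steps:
1/q(P(-7, 2 - 5)) = 1/75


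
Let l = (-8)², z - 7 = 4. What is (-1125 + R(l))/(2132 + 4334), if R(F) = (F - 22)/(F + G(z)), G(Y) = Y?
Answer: -28111/161650 ≈ -0.17390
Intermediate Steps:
z = 11 (z = 7 + 4 = 11)
l = 64
R(F) = (-22 + F)/(11 + F) (R(F) = (F - 22)/(F + 11) = (-22 + F)/(11 + F))
(-1125 + R(l))/(2132 + 4334) = (-1125 + (-22 + 64)/(11 + 64))/(2132 + 4334) = (-1125 + 42/75)/6466 = (-1125 + (1/75)*42)*(1/6466) = (-1125 + 14/25)*(1/6466) = -28111/25*1/6466 = -28111/161650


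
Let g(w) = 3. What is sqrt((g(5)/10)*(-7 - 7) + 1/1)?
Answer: 4*I*sqrt(5)/5 ≈ 1.7889*I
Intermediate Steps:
sqrt((g(5)/10)*(-7 - 7) + 1/1) = sqrt((3/10)*(-7 - 7) + 1/1) = sqrt((3*(1/10))*(-14) + 1) = sqrt((3/10)*(-14) + 1) = sqrt(-21/5 + 1) = sqrt(-16/5) = 4*I*sqrt(5)/5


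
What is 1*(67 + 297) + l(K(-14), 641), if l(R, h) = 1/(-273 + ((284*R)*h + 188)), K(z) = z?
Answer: 927727163/2548701 ≈ 364.00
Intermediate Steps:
l(R, h) = 1/(-85 + 284*R*h) (l(R, h) = 1/(-273 + (284*R*h + 188)) = 1/(-273 + (188 + 284*R*h)) = 1/(-85 + 284*R*h))
1*(67 + 297) + l(K(-14), 641) = 1*(67 + 297) + 1/(-85 + 284*(-14)*641) = 1*364 + 1/(-85 - 2548616) = 364 + 1/(-2548701) = 364 - 1/2548701 = 927727163/2548701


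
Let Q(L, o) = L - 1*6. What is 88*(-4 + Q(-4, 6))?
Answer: -1232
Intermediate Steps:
Q(L, o) = -6 + L (Q(L, o) = L - 6 = -6 + L)
88*(-4 + Q(-4, 6)) = 88*(-4 + (-6 - 4)) = 88*(-4 - 10) = 88*(-14) = -1232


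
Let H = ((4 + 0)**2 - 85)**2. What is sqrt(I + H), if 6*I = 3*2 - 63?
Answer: sqrt(19006)/2 ≈ 68.931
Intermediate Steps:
I = -19/2 (I = (3*2 - 63)/6 = (6 - 63)/6 = (1/6)*(-57) = -19/2 ≈ -9.5000)
H = 4761 (H = (4**2 - 85)**2 = (16 - 85)**2 = (-69)**2 = 4761)
sqrt(I + H) = sqrt(-19/2 + 4761) = sqrt(9503/2) = sqrt(19006)/2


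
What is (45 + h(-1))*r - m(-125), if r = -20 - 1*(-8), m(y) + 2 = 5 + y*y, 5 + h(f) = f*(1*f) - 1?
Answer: -16108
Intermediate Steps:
h(f) = -6 + f² (h(f) = -5 + (f*(1*f) - 1) = -5 + (f*f - 1) = -5 + (f² - 1) = -5 + (-1 + f²) = -6 + f²)
m(y) = 3 + y² (m(y) = -2 + (5 + y*y) = -2 + (5 + y²) = 3 + y²)
r = -12 (r = -20 + 8 = -12)
(45 + h(-1))*r - m(-125) = (45 + (-6 + (-1)²))*(-12) - (3 + (-125)²) = (45 + (-6 + 1))*(-12) - (3 + 15625) = (45 - 5)*(-12) - 1*15628 = 40*(-12) - 15628 = -480 - 15628 = -16108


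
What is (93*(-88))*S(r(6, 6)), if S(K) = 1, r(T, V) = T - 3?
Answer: -8184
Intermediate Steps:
r(T, V) = -3 + T
(93*(-88))*S(r(6, 6)) = (93*(-88))*1 = -8184*1 = -8184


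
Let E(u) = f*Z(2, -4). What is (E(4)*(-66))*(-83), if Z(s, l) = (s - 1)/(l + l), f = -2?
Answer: 2739/2 ≈ 1369.5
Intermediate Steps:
Z(s, l) = (-1 + s)/(2*l) (Z(s, l) = (-1 + s)/((2*l)) = (-1 + s)*(1/(2*l)) = (-1 + s)/(2*l))
E(u) = ¼ (E(u) = -(-1 + 2)/(-4) = -(-1)/4 = -2*(-⅛) = ¼)
(E(4)*(-66))*(-83) = ((¼)*(-66))*(-83) = -33/2*(-83) = 2739/2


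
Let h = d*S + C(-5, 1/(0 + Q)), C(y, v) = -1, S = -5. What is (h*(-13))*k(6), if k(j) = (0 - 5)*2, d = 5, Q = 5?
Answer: -3380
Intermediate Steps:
k(j) = -10 (k(j) = -5*2 = -10)
h = -26 (h = 5*(-5) - 1 = -25 - 1 = -26)
(h*(-13))*k(6) = -26*(-13)*(-10) = 338*(-10) = -3380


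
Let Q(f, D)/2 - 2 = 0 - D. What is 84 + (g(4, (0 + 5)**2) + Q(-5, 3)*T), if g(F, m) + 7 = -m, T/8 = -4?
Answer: 116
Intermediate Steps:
Q(f, D) = 4 - 2*D (Q(f, D) = 4 + 2*(0 - D) = 4 + 2*(-D) = 4 - 2*D)
T = -32 (T = 8*(-4) = -32)
g(F, m) = -7 - m
84 + (g(4, (0 + 5)**2) + Q(-5, 3)*T) = 84 + ((-7 - (0 + 5)**2) + (4 - 2*3)*(-32)) = 84 + ((-7 - 1*5**2) + (4 - 6)*(-32)) = 84 + ((-7 - 1*25) - 2*(-32)) = 84 + ((-7 - 25) + 64) = 84 + (-32 + 64) = 84 + 32 = 116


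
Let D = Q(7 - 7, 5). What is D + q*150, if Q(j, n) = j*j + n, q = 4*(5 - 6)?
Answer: -595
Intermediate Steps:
q = -4 (q = 4*(-1) = -4)
Q(j, n) = n + j² (Q(j, n) = j² + n = n + j²)
D = 5 (D = 5 + (7 - 7)² = 5 + 0² = 5 + 0 = 5)
D + q*150 = 5 - 4*150 = 5 - 600 = -595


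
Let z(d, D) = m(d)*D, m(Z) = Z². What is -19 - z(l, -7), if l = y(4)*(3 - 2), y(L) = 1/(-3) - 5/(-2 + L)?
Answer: 1339/36 ≈ 37.194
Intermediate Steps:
y(L) = -⅓ - 5/(-2 + L) (y(L) = 1*(-⅓) - 5/(-2 + L) = -⅓ - 5/(-2 + L))
l = -17/6 (l = ((-13 - 1*4)/(3*(-2 + 4)))*(3 - 2) = ((⅓)*(-13 - 4)/2)*1 = ((⅓)*(½)*(-17))*1 = -17/6*1 = -17/6 ≈ -2.8333)
z(d, D) = D*d² (z(d, D) = d²*D = D*d²)
-19 - z(l, -7) = -19 - (-7)*(-17/6)² = -19 - (-7)*289/36 = -19 - 1*(-2023/36) = -19 + 2023/36 = 1339/36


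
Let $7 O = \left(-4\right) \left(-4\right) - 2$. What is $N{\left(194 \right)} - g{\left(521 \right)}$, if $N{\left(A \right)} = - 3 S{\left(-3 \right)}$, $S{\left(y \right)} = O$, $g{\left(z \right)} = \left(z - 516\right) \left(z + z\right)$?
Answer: $-5216$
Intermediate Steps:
$O = 2$ ($O = \frac{\left(-4\right) \left(-4\right) - 2}{7} = \frac{16 - 2}{7} = \frac{1}{7} \cdot 14 = 2$)
$g{\left(z \right)} = 2 z \left(-516 + z\right)$ ($g{\left(z \right)} = \left(-516 + z\right) 2 z = 2 z \left(-516 + z\right)$)
$S{\left(y \right)} = 2$
$N{\left(A \right)} = -6$ ($N{\left(A \right)} = \left(-3\right) 2 = -6$)
$N{\left(194 \right)} - g{\left(521 \right)} = -6 - 2 \cdot 521 \left(-516 + 521\right) = -6 - 2 \cdot 521 \cdot 5 = -6 - 5210 = -5216$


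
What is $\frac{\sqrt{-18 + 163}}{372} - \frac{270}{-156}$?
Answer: $\frac{45}{26} + \frac{\sqrt{145}}{372} \approx 1.7631$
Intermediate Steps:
$\frac{\sqrt{-18 + 163}}{372} - \frac{270}{-156} = \sqrt{145} \cdot \frac{1}{372} - - \frac{45}{26} = \frac{\sqrt{145}}{372} + \frac{45}{26} = \frac{45}{26} + \frac{\sqrt{145}}{372}$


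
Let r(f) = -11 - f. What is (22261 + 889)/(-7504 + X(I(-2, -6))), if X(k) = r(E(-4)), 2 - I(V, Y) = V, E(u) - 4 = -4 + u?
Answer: -23150/7511 ≈ -3.0821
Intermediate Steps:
E(u) = u (E(u) = 4 + (-4 + u) = u)
I(V, Y) = 2 - V
X(k) = -7 (X(k) = -11 - 1*(-4) = -11 + 4 = -7)
(22261 + 889)/(-7504 + X(I(-2, -6))) = (22261 + 889)/(-7504 - 7) = 23150/(-7511) = 23150*(-1/7511) = -23150/7511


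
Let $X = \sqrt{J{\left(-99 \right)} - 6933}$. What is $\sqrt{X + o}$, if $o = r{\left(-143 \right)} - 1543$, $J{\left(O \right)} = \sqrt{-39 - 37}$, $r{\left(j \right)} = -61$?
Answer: $\sqrt{-1604 + \sqrt{-6933 + 2 i \sqrt{19}}} \approx 1.0392 + 40.063 i$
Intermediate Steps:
$J{\left(O \right)} = 2 i \sqrt{19}$ ($J{\left(O \right)} = \sqrt{-76} = 2 i \sqrt{19}$)
$o = -1604$ ($o = -61 - 1543 = -1604$)
$X = \sqrt{-6933 + 2 i \sqrt{19}}$ ($X = \sqrt{2 i \sqrt{19} - 6933} = \sqrt{-6933 + 2 i \sqrt{19}} \approx 0.0524 + 83.265 i$)
$\sqrt{X + o} = \sqrt{\sqrt{-6933 + 2 i \sqrt{19}} - 1604} = \sqrt{-1604 + \sqrt{-6933 + 2 i \sqrt{19}}}$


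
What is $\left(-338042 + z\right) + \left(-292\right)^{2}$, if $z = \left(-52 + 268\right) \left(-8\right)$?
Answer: $-254506$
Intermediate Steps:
$z = -1728$ ($z = 216 \left(-8\right) = -1728$)
$\left(-338042 + z\right) + \left(-292\right)^{2} = \left(-338042 - 1728\right) + \left(-292\right)^{2} = -339770 + 85264 = -254506$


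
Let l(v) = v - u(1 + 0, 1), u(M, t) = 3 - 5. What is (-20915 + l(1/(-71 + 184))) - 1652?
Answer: -2549844/113 ≈ -22565.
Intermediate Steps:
u(M, t) = -2
l(v) = 2 + v (l(v) = v - 1*(-2) = v + 2 = 2 + v)
(-20915 + l(1/(-71 + 184))) - 1652 = (-20915 + (2 + 1/(-71 + 184))) - 1652 = (-20915 + (2 + 1/113)) - 1652 = (-20915 + 227/113) - 1652 = -2363168/113 - 1652 = -2549844/113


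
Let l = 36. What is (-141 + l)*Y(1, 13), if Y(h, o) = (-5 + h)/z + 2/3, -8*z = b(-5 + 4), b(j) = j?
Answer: 3290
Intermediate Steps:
z = ⅛ (z = -(-5 + 4)/8 = -⅛*(-1) = ⅛ ≈ 0.12500)
Y(h, o) = -118/3 + 8*h (Y(h, o) = (-5 + h)/(⅛) + 2/3 = (-5 + h)*8 + 2*(⅓) = (-40 + 8*h) + ⅔ = -118/3 + 8*h)
(-141 + l)*Y(1, 13) = (-141 + 36)*(-118/3 + 8*1) = -105*(-118/3 + 8) = -105*(-94/3) = 3290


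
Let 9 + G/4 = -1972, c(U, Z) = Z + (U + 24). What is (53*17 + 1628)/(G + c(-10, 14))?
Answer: -843/2632 ≈ -0.32029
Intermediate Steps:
c(U, Z) = 24 + U + Z (c(U, Z) = Z + (24 + U) = 24 + U + Z)
G = -7924 (G = -36 + 4*(-1972) = -36 - 7888 = -7924)
(53*17 + 1628)/(G + c(-10, 14)) = (53*17 + 1628)/(-7924 + (24 - 10 + 14)) = (901 + 1628)/(-7924 + 28) = 2529/(-7896) = 2529*(-1/7896) = -843/2632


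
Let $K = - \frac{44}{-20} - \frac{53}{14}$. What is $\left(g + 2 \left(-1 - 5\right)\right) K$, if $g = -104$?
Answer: $\frac{6438}{35} \approx 183.94$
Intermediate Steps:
$K = - \frac{111}{70}$ ($K = \left(-44\right) \left(- \frac{1}{20}\right) - \frac{53}{14} = \frac{11}{5} - \frac{53}{14} = - \frac{111}{70} \approx -1.5857$)
$\left(g + 2 \left(-1 - 5\right)\right) K = \left(-104 + 2 \left(-1 - 5\right)\right) \left(- \frac{111}{70}\right) = \left(-104 + 2 \left(-6\right)\right) \left(- \frac{111}{70}\right) = \left(-104 - 12\right) \left(- \frac{111}{70}\right) = \left(-116\right) \left(- \frac{111}{70}\right) = \frac{6438}{35}$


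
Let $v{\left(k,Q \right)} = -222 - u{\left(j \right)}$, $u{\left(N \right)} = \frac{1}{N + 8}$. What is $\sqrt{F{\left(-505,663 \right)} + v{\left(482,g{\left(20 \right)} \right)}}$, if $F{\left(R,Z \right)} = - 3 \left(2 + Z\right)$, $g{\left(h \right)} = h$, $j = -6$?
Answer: $\frac{i \sqrt{8870}}{2} \approx 47.09 i$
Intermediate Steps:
$F{\left(R,Z \right)} = -6 - 3 Z$
$u{\left(N \right)} = \frac{1}{8 + N}$
$v{\left(k,Q \right)} = - \frac{445}{2}$ ($v{\left(k,Q \right)} = -222 - \frac{1}{8 - 6} = -222 - \frac{1}{2} = - \frac{445}{2}$)
$\sqrt{F{\left(-505,663 \right)} + v{\left(482,g{\left(20 \right)} \right)}} = \sqrt{\left(-6 - 1989\right) - \frac{445}{2}} = \sqrt{-1995 - \frac{445}{2}} = \sqrt{- \frac{4435}{2}} = \frac{i \sqrt{8870}}{2}$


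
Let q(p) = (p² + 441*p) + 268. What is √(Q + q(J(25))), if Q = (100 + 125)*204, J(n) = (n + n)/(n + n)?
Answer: √46610 ≈ 215.89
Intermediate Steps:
J(n) = 1 (J(n) = (2*n)/((2*n)) = (2*n)*(1/(2*n)) = 1)
q(p) = 268 + p² + 441*p
Q = 45900 (Q = 225*204 = 45900)
√(Q + q(J(25))) = √(45900 + (268 + 1² + 441*1)) = √(45900 + (268 + 1 + 441)) = √(45900 + 710) = √46610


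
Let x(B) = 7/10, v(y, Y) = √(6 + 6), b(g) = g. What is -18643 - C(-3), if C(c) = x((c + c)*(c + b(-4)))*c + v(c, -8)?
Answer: -186409/10 - 2*√3 ≈ -18644.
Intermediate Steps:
v(y, Y) = 2*√3 (v(y, Y) = √12 = 2*√3)
x(B) = 7/10 (x(B) = 7*(⅒) = 7/10)
C(c) = 2*√3 + 7*c/10 (C(c) = 7*c/10 + 2*√3 = 2*√3 + 7*c/10)
-18643 - C(-3) = -18643 - (2*√3 + (7/10)*(-3)) = -18643 - (2*√3 - 21/10) = -18643 - (-21/10 + 2*√3) = -18643 + (21/10 - 2*√3) = -186409/10 - 2*√3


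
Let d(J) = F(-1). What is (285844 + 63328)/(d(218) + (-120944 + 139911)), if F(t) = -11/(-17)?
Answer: 2967962/161225 ≈ 18.409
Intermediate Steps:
F(t) = 11/17 (F(t) = -11*(-1/17) = 11/17)
d(J) = 11/17
(285844 + 63328)/(d(218) + (-120944 + 139911)) = (285844 + 63328)/(11/17 + (-120944 + 139911)) = 349172/(11/17 + 18967) = 349172/(322450/17) = 349172*(17/322450) = 2967962/161225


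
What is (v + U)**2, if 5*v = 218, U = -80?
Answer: 33124/25 ≈ 1325.0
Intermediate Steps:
v = 218/5 (v = (1/5)*218 = 218/5 ≈ 43.600)
(v + U)**2 = (218/5 - 80)**2 = (-182/5)**2 = 33124/25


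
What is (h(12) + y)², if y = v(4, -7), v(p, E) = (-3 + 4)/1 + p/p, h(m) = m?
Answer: 196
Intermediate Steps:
v(p, E) = 2 (v(p, E) = 1*1 + 1 = 1 + 1 = 2)
y = 2
(h(12) + y)² = (12 + 2)² = 14² = 196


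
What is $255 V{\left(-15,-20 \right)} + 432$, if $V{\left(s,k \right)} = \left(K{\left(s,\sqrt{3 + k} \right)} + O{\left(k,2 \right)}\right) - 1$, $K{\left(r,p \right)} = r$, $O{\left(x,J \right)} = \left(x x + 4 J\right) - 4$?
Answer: $99372$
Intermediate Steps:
$O{\left(x,J \right)} = -4 + x^{2} + 4 J$ ($O{\left(x,J \right)} = \left(x^{2} + 4 J\right) - 4 = -4 + x^{2} + 4 J$)
$V{\left(s,k \right)} = 3 + s + k^{2}$ ($V{\left(s,k \right)} = \left(s + \left(-4 + k^{2} + 4 \cdot 2\right)\right) - 1 = \left(s + \left(-4 + k^{2} + 8\right)\right) - 1 = \left(s + \left(4 + k^{2}\right)\right) - 1 = \left(4 + s + k^{2}\right) - 1 = 3 + s + k^{2}$)
$255 V{\left(-15,-20 \right)} + 432 = 255 \left(3 - 15 + \left(-20\right)^{2}\right) + 432 = 255 \left(3 - 15 + 400\right) + 432 = 255 \cdot 388 + 432 = 98940 + 432 = 99372$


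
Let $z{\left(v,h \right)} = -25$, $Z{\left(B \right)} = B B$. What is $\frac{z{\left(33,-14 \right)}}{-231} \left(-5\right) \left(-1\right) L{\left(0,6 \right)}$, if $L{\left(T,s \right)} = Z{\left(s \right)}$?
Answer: $\frac{1500}{77} \approx 19.481$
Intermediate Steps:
$Z{\left(B \right)} = B^{2}$
$L{\left(T,s \right)} = s^{2}$
$\frac{z{\left(33,-14 \right)}}{-231} \left(-5\right) \left(-1\right) L{\left(0,6 \right)} = - \frac{25}{-231} \left(-5\right) \left(-1\right) 6^{2} = \left(-25\right) \left(- \frac{1}{231}\right) 5 \cdot 36 = \frac{25}{231} \cdot 180 = \frac{1500}{77}$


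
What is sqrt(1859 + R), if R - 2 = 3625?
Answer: sqrt(5486) ≈ 74.068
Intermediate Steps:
R = 3627 (R = 2 + 3625 = 3627)
sqrt(1859 + R) = sqrt(1859 + 3627) = sqrt(5486)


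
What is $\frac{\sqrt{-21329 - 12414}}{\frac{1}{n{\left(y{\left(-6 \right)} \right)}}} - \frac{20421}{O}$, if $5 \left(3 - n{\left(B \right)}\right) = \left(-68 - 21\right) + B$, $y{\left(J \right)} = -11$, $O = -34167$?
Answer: $\frac{6807}{11389} + 23 i \sqrt{33743} \approx 0.59768 + 4224.9 i$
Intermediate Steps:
$n{\left(B \right)} = \frac{104}{5} - \frac{B}{5}$ ($n{\left(B \right)} = 3 - \frac{\left(-68 - 21\right) + B}{5} = 3 - \frac{-89 + B}{5} = 3 - \left(- \frac{89}{5} + \frac{B}{5}\right) = \frac{104}{5} - \frac{B}{5}$)
$\frac{\sqrt{-21329 - 12414}}{\frac{1}{n{\left(y{\left(-6 \right)} \right)}}} - \frac{20421}{O} = \frac{\sqrt{-21329 - 12414}}{\frac{1}{\frac{104}{5} - - \frac{11}{5}}} - \frac{20421}{-34167} = \frac{\sqrt{-33743}}{\frac{1}{\frac{104}{5} + \frac{11}{5}}} - - \frac{6807}{11389} = \frac{i \sqrt{33743}}{\frac{1}{23}} + \frac{6807}{11389} = i \sqrt{33743} \frac{1}{\frac{1}{23}} + \frac{6807}{11389} = i \sqrt{33743} \cdot 23 + \frac{6807}{11389} = 23 i \sqrt{33743} + \frac{6807}{11389} = \frac{6807}{11389} + 23 i \sqrt{33743}$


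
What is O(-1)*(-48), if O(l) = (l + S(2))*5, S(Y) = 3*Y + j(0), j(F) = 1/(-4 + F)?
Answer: -1140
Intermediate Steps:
S(Y) = -¼ + 3*Y (S(Y) = 3*Y + 1/(-4 + 0) = 3*Y + 1/(-4) = 3*Y - ¼ = -¼ + 3*Y)
O(l) = 115/4 + 5*l (O(l) = (l + (-¼ + 3*2))*5 = (l + (-¼ + 6))*5 = (l + 23/4)*5 = (23/4 + l)*5 = 115/4 + 5*l)
O(-1)*(-48) = (115/4 + 5*(-1))*(-48) = (115/4 - 5)*(-48) = (95/4)*(-48) = -1140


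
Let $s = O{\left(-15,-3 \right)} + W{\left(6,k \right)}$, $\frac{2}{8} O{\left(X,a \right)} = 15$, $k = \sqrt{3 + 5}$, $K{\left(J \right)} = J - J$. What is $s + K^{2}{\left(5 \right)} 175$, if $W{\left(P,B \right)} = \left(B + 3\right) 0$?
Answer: $60$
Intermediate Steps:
$K{\left(J \right)} = 0$
$k = 2 \sqrt{2}$ ($k = \sqrt{8} = 2 \sqrt{2} \approx 2.8284$)
$O{\left(X,a \right)} = 60$ ($O{\left(X,a \right)} = 4 \cdot 15 = 60$)
$W{\left(P,B \right)} = 0$ ($W{\left(P,B \right)} = \left(3 + B\right) 0 = 0$)
$s = 60$ ($s = 60 + 0 = 60$)
$s + K^{2}{\left(5 \right)} 175 = 60 + 0^{2} \cdot 175 = 60 + 0 \cdot 175 = 60 + 0 = 60$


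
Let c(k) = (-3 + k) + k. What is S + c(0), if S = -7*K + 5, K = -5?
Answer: 37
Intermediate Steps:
c(k) = -3 + 2*k
S = 40 (S = -7*(-5) + 5 = 35 + 5 = 40)
S + c(0) = 40 + (-3 + 2*0) = 40 + (-3 + 0) = 40 - 3 = 37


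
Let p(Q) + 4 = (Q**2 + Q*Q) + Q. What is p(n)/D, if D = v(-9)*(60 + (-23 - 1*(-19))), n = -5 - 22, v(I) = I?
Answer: -1427/504 ≈ -2.8313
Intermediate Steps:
n = -27
p(Q) = -4 + Q + 2*Q**2 (p(Q) = -4 + ((Q**2 + Q*Q) + Q) = -4 + ((Q**2 + Q**2) + Q) = -4 + (2*Q**2 + Q) = -4 + (Q + 2*Q**2) = -4 + Q + 2*Q**2)
D = -504 (D = -9*(60 + (-23 - 1*(-19))) = -9*(60 + (-23 + 19)) = -9*(60 - 4) = -9*56 = -504)
p(n)/D = (-4 - 27 + 2*(-27)**2)/(-504) = (-4 - 27 + 2*729)*(-1/504) = (-4 - 27 + 1458)*(-1/504) = 1427*(-1/504) = -1427/504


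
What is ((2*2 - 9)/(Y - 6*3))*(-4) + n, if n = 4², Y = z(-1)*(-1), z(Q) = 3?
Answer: 316/21 ≈ 15.048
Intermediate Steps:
Y = -3 (Y = 3*(-1) = -3)
n = 16
((2*2 - 9)/(Y - 6*3))*(-4) + n = ((2*2 - 9)/(-3 - 6*3))*(-4) + 16 = ((4 - 9)/(-3 - 18))*(-4) + 16 = -5/(-21)*(-4) + 16 = -5*(-1/21)*(-4) + 16 = (5/21)*(-4) + 16 = -20/21 + 16 = 316/21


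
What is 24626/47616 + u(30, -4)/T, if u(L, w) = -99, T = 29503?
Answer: 360913447/702407424 ≈ 0.51382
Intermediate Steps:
24626/47616 + u(30, -4)/T = 24626/47616 - 99/29503 = 24626*(1/47616) - 99*1/29503 = 12313/23808 - 99/29503 = 360913447/702407424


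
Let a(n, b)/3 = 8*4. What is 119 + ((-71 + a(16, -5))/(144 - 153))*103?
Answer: -1504/9 ≈ -167.11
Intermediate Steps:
a(n, b) = 96 (a(n, b) = 3*(8*4) = 3*32 = 96)
119 + ((-71 + a(16, -5))/(144 - 153))*103 = 119 + ((-71 + 96)/(144 - 153))*103 = 119 + (25/(-9))*103 = 119 + (25*(-⅑))*103 = 119 - 25/9*103 = 119 - 2575/9 = -1504/9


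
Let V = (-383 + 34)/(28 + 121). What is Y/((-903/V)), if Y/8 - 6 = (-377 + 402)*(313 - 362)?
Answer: -3403448/134547 ≈ -25.296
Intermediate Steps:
V = -349/149 ≈ -2.3423
Y = -9752 (Y = 48 + 8*((-377 + 402)*(313 - 362)) = 48 + 8*(25*(-49)) = 48 + 8*(-1225) = 48 - 9800 = -9752)
Y/((-903/V)) = -9752/((-903/(-349/149))) = -9752/((-903*(-149/349))) = -9752/134547/349 = -9752*349/134547 = -3403448/134547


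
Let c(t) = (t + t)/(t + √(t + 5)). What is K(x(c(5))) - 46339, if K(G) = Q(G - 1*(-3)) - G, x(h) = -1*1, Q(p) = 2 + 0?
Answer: -46336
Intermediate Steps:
Q(p) = 2
c(t) = 2*t/(t + √(5 + t)) (c(t) = (2*t)/(t + √(5 + t)) = 2*t/(t + √(5 + t)))
x(h) = -1
K(G) = 2 - G
K(x(c(5))) - 46339 = (2 - 1*(-1)) - 46339 = (2 + 1) - 46339 = 3 - 46339 = -46336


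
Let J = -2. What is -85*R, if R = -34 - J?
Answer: 2720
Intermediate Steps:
R = -32 (R = -34 - 1*(-2) = -34 + 2 = -32)
-85*R = -85*(-32) = 2720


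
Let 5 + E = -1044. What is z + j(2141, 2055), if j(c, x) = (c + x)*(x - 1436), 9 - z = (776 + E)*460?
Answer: 2722913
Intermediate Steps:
E = -1049 (E = -5 - 1044 = -1049)
z = 125589 (z = 9 - (776 - 1049)*460 = 9 - (-273)*460 = 9 - 1*(-125580) = 9 + 125580 = 125589)
j(c, x) = (-1436 + x)*(c + x) (j(c, x) = (c + x)*(-1436 + x) = (-1436 + x)*(c + x))
z + j(2141, 2055) = 125589 + (2055² - 1436*2141 - 1436*2055 + 2141*2055) = 125589 + (4223025 - 3074476 - 2950980 + 4399755) = 125589 + 2597324 = 2722913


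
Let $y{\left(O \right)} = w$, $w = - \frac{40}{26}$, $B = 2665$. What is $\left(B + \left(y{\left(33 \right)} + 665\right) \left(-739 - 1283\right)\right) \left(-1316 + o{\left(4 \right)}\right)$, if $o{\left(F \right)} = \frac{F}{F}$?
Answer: $\frac{22887713075}{13} \approx 1.7606 \cdot 10^{9}$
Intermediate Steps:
$w = - \frac{20}{13}$ ($w = \left(-40\right) \frac{1}{26} = - \frac{20}{13} \approx -1.5385$)
$o{\left(F \right)} = 1$
$y{\left(O \right)} = - \frac{20}{13}$
$\left(B + \left(y{\left(33 \right)} + 665\right) \left(-739 - 1283\right)\right) \left(-1316 + o{\left(4 \right)}\right) = \left(2665 + \left(- \frac{20}{13} + 665\right) \left(-739 - 1283\right)\right) \left(-1316 + 1\right) = \left(2665 + \frac{8625}{13} \left(-2022\right)\right) \left(-1315\right) = \left(2665 - \frac{17439750}{13}\right) \left(-1315\right) = \left(- \frac{17405105}{13}\right) \left(-1315\right) = \frac{22887713075}{13}$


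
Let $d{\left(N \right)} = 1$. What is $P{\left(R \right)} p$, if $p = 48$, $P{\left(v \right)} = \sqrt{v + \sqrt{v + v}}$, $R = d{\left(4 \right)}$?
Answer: $48 \sqrt{1 + \sqrt{2}} \approx 74.581$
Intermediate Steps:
$R = 1$
$P{\left(v \right)} = \sqrt{v + \sqrt{2} \sqrt{v}}$ ($P{\left(v \right)} = \sqrt{v + \sqrt{2 v}} = \sqrt{v + \sqrt{2} \sqrt{v}}$)
$P{\left(R \right)} p = \sqrt{1 + \sqrt{2} \sqrt{1}} \cdot 48 = \sqrt{1 + \sqrt{2} \cdot 1} \cdot 48 = \sqrt{1 + \sqrt{2}} \cdot 48 = 48 \sqrt{1 + \sqrt{2}}$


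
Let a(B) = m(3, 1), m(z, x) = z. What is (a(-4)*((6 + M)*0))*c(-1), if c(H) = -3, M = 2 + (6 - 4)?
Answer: 0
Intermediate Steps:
a(B) = 3
M = 4 (M = 2 + 2 = 4)
(a(-4)*((6 + M)*0))*c(-1) = (3*((6 + 4)*0))*(-3) = (3*(10*0))*(-3) = (3*0)*(-3) = 0*(-3) = 0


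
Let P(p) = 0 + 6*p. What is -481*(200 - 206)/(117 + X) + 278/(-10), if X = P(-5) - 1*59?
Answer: 5269/70 ≈ 75.271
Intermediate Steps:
P(p) = 6*p
X = -89 (X = 6*(-5) - 1*59 = -30 - 59 = -89)
-481*(200 - 206)/(117 + X) + 278/(-10) = -481*(200 - 206)/(117 - 89) + 278/(-10) = -481/(28/(-6)) + 278*(-⅒) = -481/(28*(-⅙)) - 139/5 = -481/(-14/3) - 139/5 = -481*(-3/14) - 139/5 = 1443/14 - 139/5 = 5269/70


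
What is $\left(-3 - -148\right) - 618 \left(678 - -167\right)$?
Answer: $-522065$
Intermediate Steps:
$\left(-3 - -148\right) - 618 \left(678 - -167\right) = \left(-3 + 148\right) - 618 \left(678 + 167\right) = 145 - 522210 = -522065$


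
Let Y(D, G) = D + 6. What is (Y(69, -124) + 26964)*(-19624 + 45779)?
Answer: 707205045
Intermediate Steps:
Y(D, G) = 6 + D
(Y(69, -124) + 26964)*(-19624 + 45779) = ((6 + 69) + 26964)*(-19624 + 45779) = (75 + 26964)*26155 = 27039*26155 = 707205045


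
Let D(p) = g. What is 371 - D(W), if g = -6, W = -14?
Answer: 377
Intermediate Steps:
D(p) = -6
371 - D(W) = 371 - 1*(-6) = 371 + 6 = 377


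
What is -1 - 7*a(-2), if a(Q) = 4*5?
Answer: -141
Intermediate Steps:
a(Q) = 20
-1 - 7*a(-2) = -1 - 7*20 = -1 - 140 = -141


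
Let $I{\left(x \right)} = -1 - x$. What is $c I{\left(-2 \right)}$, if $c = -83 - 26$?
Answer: $-109$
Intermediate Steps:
$c = -109$ ($c = -83 - 26 = -109$)
$c I{\left(-2 \right)} = - 109 \left(-1 - -2\right) = - 109 \left(-1 + 2\right) = \left(-109\right) 1 = -109$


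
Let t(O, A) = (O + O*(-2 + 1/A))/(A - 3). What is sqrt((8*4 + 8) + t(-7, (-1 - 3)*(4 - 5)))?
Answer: sqrt(181)/2 ≈ 6.7268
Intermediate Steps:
t(O, A) = (O + O*(-2 + 1/A))/(-3 + A)
sqrt((8*4 + 8) + t(-7, (-1 - 3)*(4 - 5))) = sqrt((8*4 + 8) - 7*(1 - (-1 - 3)*(4 - 5))/(((-1 - 3)*(4 - 5))*(-3 + (-1 - 3)*(4 - 5)))) = sqrt((32 + 8) - 7*(1 - (-4)*(-1))/(((-4*(-1)))*(-3 - 4*(-1)))) = sqrt(40 - 7*(1 - 1*4)/(4*(-3 + 4))) = sqrt(40 - 7*1/4*(1 - 4)/1) = sqrt(40 - 7*1/4*1*(-3)) = sqrt(40 + 21/4) = sqrt(181/4) = sqrt(181)/2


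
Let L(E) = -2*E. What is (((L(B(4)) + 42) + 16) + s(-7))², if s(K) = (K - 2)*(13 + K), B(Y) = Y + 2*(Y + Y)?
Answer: 1296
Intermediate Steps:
B(Y) = 5*Y (B(Y) = Y + 2*(2*Y) = Y + 4*Y = 5*Y)
s(K) = (-2 + K)*(13 + K)
(((L(B(4)) + 42) + 16) + s(-7))² = (((-10*4 + 42) + 16) + (-26 + (-7)² + 11*(-7)))² = (((-2*20 + 42) + 16) + (-26 + 49 - 77))² = (((-40 + 42) + 16) - 54)² = ((2 + 16) - 54)² = (18 - 54)² = (-36)² = 1296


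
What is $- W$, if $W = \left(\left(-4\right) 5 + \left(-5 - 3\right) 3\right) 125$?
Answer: $5500$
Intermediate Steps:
$W = -5500$ ($W = \left(-20 - 24\right) 125 = \left(-44\right) 125 = -5500$)
$- W = \left(-1\right) \left(-5500\right) = 5500$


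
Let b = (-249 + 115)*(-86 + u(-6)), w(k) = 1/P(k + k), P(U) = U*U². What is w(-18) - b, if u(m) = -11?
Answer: -606434689/46656 ≈ -12998.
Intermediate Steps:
P(U) = U³
w(k) = 1/(8*k³) (w(k) = 1/((k + k)³) = 1/((2*k)³) = 1/(8*k³))
b = 12998 (b = (-249 + 115)*(-86 - 11) = -134*(-97) = 12998)
w(-18) - b = (⅛)/(-18)³ - 1*12998 = (⅛)*(-1/5832) - 12998 = -1/46656 - 12998 = -606434689/46656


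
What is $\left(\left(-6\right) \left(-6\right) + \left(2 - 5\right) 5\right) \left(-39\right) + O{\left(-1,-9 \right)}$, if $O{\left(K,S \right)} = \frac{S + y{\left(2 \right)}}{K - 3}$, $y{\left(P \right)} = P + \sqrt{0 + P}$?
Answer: $- \frac{3269}{4} - \frac{\sqrt{2}}{4} \approx -817.6$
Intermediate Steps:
$y{\left(P \right)} = P + \sqrt{P}$
$O{\left(K,S \right)} = \frac{2 + S + \sqrt{2}}{-3 + K}$ ($O{\left(K,S \right)} = \frac{S + \left(2 + \sqrt{2}\right)}{K - 3} = \frac{2 + S + \sqrt{2}}{-3 + K}$)
$\left(\left(-6\right) \left(-6\right) + \left(2 - 5\right) 5\right) \left(-39\right) + O{\left(-1,-9 \right)} = \left(\left(-6\right) \left(-6\right) + \left(2 - 5\right) 5\right) \left(-39\right) + \frac{2 - 9 + \sqrt{2}}{-3 - 1} = \left(36 - 15\right) \left(-39\right) + \frac{-7 + \sqrt{2}}{-4} = \left(36 - 15\right) \left(-39\right) - \frac{-7 + \sqrt{2}}{4} = 21 \left(-39\right) + \left(\frac{7}{4} - \frac{\sqrt{2}}{4}\right) = -819 + \left(\frac{7}{4} - \frac{\sqrt{2}}{4}\right) = - \frac{3269}{4} - \frac{\sqrt{2}}{4}$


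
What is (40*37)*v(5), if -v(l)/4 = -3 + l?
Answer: -11840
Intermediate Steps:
v(l) = 12 - 4*l (v(l) = -4*(-3 + l) = 12 - 4*l)
(40*37)*v(5) = (40*37)*(12 - 4*5) = 1480*(12 - 20) = 1480*(-8) = -11840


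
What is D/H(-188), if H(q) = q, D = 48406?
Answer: -24203/94 ≈ -257.48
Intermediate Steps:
D/H(-188) = 48406/(-188) = 48406*(-1/188) = -24203/94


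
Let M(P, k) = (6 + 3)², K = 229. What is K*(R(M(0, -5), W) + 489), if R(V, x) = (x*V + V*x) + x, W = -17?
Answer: -522578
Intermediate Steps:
M(P, k) = 81 (M(P, k) = 9² = 81)
R(V, x) = x + 2*V*x (R(V, x) = (V*x + V*x) + x = 2*V*x + x = x + 2*V*x)
K*(R(M(0, -5), W) + 489) = 229*(-17*(1 + 2*81) + 489) = 229*(-17*(1 + 162) + 489) = 229*(-17*163 + 489) = 229*(-2771 + 489) = 229*(-2282) = -522578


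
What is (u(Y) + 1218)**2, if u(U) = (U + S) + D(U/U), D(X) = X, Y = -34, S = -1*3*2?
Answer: 1390041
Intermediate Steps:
S = -6 (S = -3*2 = -6)
u(U) = -5 + U (u(U) = (U - 6) + U/U = (-6 + U) + 1 = -5 + U)
(u(Y) + 1218)**2 = ((-5 - 34) + 1218)**2 = (-39 + 1218)**2 = 1179**2 = 1390041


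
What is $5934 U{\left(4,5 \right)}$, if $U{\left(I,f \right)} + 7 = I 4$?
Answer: $53406$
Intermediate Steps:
$U{\left(I,f \right)} = -7 + 4 I$ ($U{\left(I,f \right)} = -7 + I 4 = -7 + 4 I$)
$5934 U{\left(4,5 \right)} = 5934 \left(-7 + 4 \cdot 4\right) = 5934 \left(-7 + 16\right) = 5934 \cdot 9 = 53406$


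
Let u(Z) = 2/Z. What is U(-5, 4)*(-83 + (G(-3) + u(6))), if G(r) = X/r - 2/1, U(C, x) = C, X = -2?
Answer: 420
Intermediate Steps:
G(r) = -2 - 2/r (G(r) = -2/r - 2/1 = -2/r - 2*1 = -2/r - 2 = -2 - 2/r)
U(-5, 4)*(-83 + (G(-3) + u(6))) = -5*(-83 + ((-2 - 2/(-3)) + 2/6)) = -5*(-83 + ((-2 - 2*(-⅓)) + 2*(⅙))) = -5*(-83 + ((-2 + ⅔) + ⅓)) = -5*(-83 + (-4/3 + ⅓)) = -5*(-83 - 1) = -5*(-84) = 420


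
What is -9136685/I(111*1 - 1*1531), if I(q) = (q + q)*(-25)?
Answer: -1827337/14200 ≈ -128.69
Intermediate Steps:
I(q) = -50*q (I(q) = (2*q)*(-25) = -50*q)
-9136685/I(111*1 - 1*1531) = -9136685*(-1/(50*(111*1 - 1*1531))) = -9136685*(-1/(50*(111 - 1531))) = -9136685/((-50*(-1420))) = -9136685/71000 = -9136685*1/71000 = -1827337/14200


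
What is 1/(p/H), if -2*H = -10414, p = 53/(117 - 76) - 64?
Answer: -213487/2571 ≈ -83.037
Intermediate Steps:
p = -2571/41 (p = 53/41 - 64 = -2571/41 ≈ -62.707)
H = 5207 (H = -½*(-10414) = 5207)
1/(p/H) = 1/(-2571/41/5207) = 1/(-2571/41*1/5207) = 1/(-2571/213487) = -213487/2571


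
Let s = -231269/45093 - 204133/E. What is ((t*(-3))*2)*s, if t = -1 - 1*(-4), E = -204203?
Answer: 228125125428/3069375293 ≈ 74.323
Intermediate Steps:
t = 3 (t = -1 + 4 = 3)
s = -38020854238/9208125879 (s = -231269/45093 - 204133/(-204203) = -231269*1/45093 - 204133*(-1/204203) = -231269/45093 + 204133/204203 = -38020854238/9208125879 ≈ -4.1291)
((t*(-3))*2)*s = ((3*(-3))*2)*(-38020854238/9208125879) = -9*2*(-38020854238/9208125879) = -18*(-38020854238/9208125879) = 228125125428/3069375293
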